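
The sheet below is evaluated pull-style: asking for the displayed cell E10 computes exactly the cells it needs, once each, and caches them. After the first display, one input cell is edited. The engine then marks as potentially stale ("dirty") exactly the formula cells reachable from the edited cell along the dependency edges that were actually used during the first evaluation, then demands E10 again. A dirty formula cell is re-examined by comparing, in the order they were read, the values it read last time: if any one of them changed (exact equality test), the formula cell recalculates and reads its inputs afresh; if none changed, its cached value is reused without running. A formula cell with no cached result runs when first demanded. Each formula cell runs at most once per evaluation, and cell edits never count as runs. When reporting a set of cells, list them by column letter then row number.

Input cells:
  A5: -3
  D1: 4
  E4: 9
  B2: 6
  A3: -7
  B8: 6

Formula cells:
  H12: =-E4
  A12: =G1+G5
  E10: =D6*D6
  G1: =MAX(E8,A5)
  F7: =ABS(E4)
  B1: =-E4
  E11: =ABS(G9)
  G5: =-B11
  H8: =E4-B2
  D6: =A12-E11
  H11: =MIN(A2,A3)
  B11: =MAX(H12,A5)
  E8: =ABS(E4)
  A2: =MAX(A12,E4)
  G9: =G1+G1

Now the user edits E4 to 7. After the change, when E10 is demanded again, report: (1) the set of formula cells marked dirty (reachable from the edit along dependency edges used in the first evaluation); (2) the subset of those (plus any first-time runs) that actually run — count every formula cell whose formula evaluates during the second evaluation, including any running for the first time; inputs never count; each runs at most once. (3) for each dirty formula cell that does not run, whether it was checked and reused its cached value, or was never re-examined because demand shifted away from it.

The edit dirties: A12, B11, D6, E8, E10, E11, G1, G5, G9, H12.
9 formula cells run: A12, B11, D6, E8, E10, E11, G1, G9, H12.
Cache hits after checking: G5.
Note where the cutoff bites: G5 is checked, finds nothing changed, and keeps its cache.

First demand of the output computes:
  E8 = ABS(9) = 9
  G1 = MAX(9, -3) = 9
  G9 = 9 + 9 = 18
  E11 = ABS(18) = 18
  H12 = -(9) = -9
  B11 = MAX(-9, -3) = -3
  G5 = -(-3) = 3
  A12 = 9 + 3 = 12
  D6 = 12 - 18 = -6
  E10 = -6 * -6 = 36

After the edit, cleaning proceeds:
  E8: a read changed (E4 9->7) — executes, giving 7.
  G1: a read changed (E8 9->7) — executes, giving 7.
  G9: a read changed (G1 9->7; G1 9->7) — executes, giving 14.
  E11: a read changed (G9 18->14) — executes, giving 14.
  H12: a read changed (E4 9->7) — executes, giving -7.
  B11: a read changed (H12 -9->-7) — executes, giving -3 — identical to its old value.
  G5: dirty, but its reads are unchanged (B11 unchanged); cached 3 stands.
  A12: a read changed (G1 9->7) — executes, giving 10.
  D6: a read changed (A12 12->10; E11 18->14) — executes, giving -4.
  E10: a read changed (D6 -6->-4; D6 -6->-4) — executes, giving 16.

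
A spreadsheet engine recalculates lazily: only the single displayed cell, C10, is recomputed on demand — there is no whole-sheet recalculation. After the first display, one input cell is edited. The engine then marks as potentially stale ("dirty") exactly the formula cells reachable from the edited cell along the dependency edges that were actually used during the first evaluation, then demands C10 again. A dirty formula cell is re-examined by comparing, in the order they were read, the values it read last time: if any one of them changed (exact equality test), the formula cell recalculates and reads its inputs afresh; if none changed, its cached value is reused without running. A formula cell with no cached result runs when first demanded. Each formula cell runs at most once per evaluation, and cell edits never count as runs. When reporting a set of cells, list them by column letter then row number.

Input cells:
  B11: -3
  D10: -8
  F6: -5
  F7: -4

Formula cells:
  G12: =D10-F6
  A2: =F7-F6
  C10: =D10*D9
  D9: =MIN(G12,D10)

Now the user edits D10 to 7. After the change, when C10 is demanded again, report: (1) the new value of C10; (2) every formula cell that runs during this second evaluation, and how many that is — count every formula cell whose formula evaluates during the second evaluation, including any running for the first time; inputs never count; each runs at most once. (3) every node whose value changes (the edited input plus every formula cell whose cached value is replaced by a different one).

New value of C10: 49.
Formula cells that run: C10, D9, G12 — 3 in total.
Values that change: C10, D9, D10, G12.

First evaluation (everything demanded from the output):
  G12 = -8 - -5 = -3
  D9 = MIN(-3, -8) = -8
  C10 = -8 * -8 = 64

Propagation after the edit:
  G12: runs — D10 -8->7; result 12.
  D9: runs — G12 -3->12; D10 -8->7; result 7.
  C10: runs — D10 -8->7; D9 -8->7; result 49.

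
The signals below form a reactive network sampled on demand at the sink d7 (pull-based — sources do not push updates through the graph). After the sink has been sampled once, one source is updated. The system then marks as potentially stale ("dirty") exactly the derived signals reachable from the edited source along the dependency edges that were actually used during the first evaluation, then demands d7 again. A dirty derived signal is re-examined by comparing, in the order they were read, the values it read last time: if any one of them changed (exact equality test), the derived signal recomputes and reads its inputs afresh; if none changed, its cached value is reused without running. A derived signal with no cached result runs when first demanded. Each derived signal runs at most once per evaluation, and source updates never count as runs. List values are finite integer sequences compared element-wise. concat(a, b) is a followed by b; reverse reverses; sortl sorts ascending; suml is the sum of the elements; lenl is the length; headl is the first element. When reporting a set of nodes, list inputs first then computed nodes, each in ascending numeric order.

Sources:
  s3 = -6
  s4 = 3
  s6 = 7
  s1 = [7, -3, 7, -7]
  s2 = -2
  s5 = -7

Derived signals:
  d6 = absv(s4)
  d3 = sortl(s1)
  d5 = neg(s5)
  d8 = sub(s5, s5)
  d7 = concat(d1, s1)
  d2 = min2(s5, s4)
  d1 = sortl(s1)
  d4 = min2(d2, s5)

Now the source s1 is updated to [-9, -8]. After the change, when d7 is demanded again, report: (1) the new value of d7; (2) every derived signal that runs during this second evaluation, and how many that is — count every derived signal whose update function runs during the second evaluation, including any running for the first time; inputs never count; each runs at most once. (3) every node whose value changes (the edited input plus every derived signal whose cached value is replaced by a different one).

Initial pass — values computed on the first demand:
  d1 = sortl([7, -3, 7, -7]) = [-7, -3, 7, 7]
  d7 = concat([-7, -3, 7, 7], [7, -3, 7, -7]) = [-7, -3, 7, 7, 7, -3, 7, -7]

Second demand — change propagation:
  d1: re-runs because s1 [7, -3, 7, -7]->[-9, -8]; new result [-9, -8].
  d7: re-runs because d1 [-7, -3, 7, 7]->[-9, -8]; s1 [7, -3, 7, -7]->[-9, -8]; new result [-9, -8, -9, -8].

d7 now evaluates to [-9, -8, -9, -8].
Run set: d1, d7 (2 run).
Changed values: s1, d1, d7.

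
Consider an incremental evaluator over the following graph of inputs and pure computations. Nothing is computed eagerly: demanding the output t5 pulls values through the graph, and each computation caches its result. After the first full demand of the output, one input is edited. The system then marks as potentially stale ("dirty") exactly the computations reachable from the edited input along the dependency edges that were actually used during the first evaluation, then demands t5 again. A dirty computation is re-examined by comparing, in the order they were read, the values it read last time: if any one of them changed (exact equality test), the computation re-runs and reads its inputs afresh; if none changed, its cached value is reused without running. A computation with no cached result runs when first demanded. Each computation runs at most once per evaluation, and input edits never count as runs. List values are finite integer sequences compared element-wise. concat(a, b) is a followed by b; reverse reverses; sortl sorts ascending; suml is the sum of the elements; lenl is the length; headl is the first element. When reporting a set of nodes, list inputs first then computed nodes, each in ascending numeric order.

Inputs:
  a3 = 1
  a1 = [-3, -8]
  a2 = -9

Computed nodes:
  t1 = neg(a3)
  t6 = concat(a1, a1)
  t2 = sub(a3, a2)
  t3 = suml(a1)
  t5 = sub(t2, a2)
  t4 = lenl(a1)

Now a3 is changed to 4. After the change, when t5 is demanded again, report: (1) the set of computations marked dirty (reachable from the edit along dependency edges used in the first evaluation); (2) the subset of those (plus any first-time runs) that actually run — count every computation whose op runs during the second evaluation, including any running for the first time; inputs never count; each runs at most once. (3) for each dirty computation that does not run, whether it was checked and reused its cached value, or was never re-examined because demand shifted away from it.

Dirty set: t2, t5.
Run set: t2, t5 (2 run).
All dirty computations ended up running.

Initial pass — values computed on the first demand:
  t2 = sub(1, -9) = 10
  t5 = sub(10, -9) = 19

Second demand — change propagation:
  t2: re-runs because a3 1->4; new result 13.
  t5: re-runs because t2 10->13; new result 22.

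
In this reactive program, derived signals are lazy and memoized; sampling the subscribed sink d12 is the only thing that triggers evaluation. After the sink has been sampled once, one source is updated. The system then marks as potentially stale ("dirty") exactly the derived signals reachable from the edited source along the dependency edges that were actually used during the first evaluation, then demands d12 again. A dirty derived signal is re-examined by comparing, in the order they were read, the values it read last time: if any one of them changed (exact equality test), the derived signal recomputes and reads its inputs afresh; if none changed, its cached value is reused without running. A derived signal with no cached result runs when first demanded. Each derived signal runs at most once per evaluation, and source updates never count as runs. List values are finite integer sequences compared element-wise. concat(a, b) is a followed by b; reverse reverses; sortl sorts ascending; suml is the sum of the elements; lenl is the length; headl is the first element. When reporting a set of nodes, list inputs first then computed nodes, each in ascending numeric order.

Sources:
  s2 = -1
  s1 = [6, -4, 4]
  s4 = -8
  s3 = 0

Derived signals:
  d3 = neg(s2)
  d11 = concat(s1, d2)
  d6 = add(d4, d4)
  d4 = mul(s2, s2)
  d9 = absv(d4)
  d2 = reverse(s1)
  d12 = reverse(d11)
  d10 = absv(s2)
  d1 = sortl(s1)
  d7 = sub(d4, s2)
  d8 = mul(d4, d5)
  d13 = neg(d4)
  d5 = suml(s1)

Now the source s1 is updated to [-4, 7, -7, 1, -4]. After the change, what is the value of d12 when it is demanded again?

First demand of the output computes:
  d2 = reverse([6, -4, 4]) = [4, -4, 6]
  d11 = concat([6, -4, 4], [4, -4, 6]) = [6, -4, 4, 4, -4, 6]
  d12 = reverse([6, -4, 4, 4, -4, 6]) = [6, -4, 4, 4, -4, 6]

After the edit, cleaning proceeds:
  d2: a read changed (s1 [6, -4, 4]->[-4, 7, -7, 1, -4]) — executes, giving [-4, 1, -7, 7, -4].
  d11: a read changed (s1 [6, -4, 4]->[-4, 7, -7, 1, -4]; d2 [4, -4, 6]->[-4, 1, -7, 7, -4]) — executes, giving [-4, 7, -7, 1, -4, -4, 1, -7, 7, -4].
  d12: a read changed (d11 [6, -4, 4, 4, -4, 6]->[-4, 7, -7, 1, -4, -4, 1, -7, 7, -4]) — executes, giving [-4, 7, -7, 1, -4, -4, 1, -7, 7, -4].

Demanding d12 again yields [-4, 7, -7, 1, -4, -4, 1, -7, 7, -4].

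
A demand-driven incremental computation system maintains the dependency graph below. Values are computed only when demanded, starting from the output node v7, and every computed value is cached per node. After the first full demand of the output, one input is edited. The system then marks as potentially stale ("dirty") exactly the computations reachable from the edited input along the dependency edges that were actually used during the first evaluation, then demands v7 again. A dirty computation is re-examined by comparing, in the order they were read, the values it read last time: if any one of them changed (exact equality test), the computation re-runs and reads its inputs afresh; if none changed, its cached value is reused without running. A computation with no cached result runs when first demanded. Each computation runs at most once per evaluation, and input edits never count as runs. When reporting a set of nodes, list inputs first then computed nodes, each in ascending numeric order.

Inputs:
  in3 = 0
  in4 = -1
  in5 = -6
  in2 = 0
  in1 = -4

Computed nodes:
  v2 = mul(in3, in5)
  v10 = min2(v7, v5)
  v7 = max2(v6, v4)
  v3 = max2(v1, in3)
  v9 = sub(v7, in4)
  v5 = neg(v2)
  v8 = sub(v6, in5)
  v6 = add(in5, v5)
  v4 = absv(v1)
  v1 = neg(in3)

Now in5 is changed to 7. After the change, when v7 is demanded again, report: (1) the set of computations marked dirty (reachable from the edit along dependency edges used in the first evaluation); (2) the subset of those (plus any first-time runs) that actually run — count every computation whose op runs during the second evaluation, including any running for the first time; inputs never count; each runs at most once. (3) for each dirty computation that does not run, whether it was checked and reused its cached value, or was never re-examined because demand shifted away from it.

Marked dirty: v2, v5, v6, v7.
Computations that run: v2, v6, v7 — 3 in total.
Checked but reused from cache: v5.
Key observation: the cutoff stops propagation at v5 — its inputs' values are unchanged, so it reuses its cache.

First evaluation (everything demanded from the output):
  v1 = neg(0) = 0
  v2 = mul(0, -6) = 0
  v4 = absv(0) = 0
  v5 = neg(0) = 0
  v6 = add(-6, 0) = -6
  v7 = max2(-6, 0) = 0

Propagation after the edit:
  v2: runs — in5 -6->7; result 0 (same value as before).
  v5: checked — values it read are unchanged (v2 unchanged); reused cached 0 without running.
  v6: runs — in5 -6->7; result 7.
  v7: runs — v6 -6->7; result 7.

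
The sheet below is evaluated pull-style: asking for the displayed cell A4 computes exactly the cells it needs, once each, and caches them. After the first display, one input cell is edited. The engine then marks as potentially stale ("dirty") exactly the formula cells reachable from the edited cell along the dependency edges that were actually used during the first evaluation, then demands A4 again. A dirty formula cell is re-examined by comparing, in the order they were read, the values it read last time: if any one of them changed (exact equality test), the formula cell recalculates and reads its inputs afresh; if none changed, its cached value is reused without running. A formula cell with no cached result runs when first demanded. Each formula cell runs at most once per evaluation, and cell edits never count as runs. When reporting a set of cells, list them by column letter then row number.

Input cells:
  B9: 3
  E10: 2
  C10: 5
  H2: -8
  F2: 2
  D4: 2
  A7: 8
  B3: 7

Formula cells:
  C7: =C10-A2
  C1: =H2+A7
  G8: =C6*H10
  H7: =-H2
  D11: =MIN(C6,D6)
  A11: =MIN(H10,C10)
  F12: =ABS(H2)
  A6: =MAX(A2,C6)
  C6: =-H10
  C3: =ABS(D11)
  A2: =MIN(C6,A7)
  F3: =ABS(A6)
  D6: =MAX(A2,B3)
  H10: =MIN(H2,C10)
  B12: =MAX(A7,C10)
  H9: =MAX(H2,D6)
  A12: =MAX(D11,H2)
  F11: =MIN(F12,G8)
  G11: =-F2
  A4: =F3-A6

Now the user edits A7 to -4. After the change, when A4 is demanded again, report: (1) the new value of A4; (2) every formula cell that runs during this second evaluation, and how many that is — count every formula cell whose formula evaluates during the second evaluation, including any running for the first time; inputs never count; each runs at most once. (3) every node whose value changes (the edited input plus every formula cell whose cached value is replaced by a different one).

First demand of the output computes:
  H10 = MIN(-8, 5) = -8
  C6 = -(-8) = 8
  A2 = MIN(8, 8) = 8
  A6 = MAX(8, 8) = 8
  F3 = ABS(8) = 8
  A4 = 8 - 8 = 0

After the edit, cleaning proceeds:
  A2: a read changed (A7 8->-4) — executes, giving -4.
  A6: a read changed (A2 8->-4) — executes, giving 8 — identical to its old value.
  F3: dirty, but its reads are unchanged (A6 unchanged); cached 8 stands.
  A4: dirty, but its reads are unchanged (F3 unchanged, A6 unchanged); cached 0 stands.

Note the absorption at A6: it re-runs yet its value is the same, leaving the output's value untouched.

Demanding A4 again yields 0.
2 formula cells run: A2, A6.
The nodes whose values change: A2, A7.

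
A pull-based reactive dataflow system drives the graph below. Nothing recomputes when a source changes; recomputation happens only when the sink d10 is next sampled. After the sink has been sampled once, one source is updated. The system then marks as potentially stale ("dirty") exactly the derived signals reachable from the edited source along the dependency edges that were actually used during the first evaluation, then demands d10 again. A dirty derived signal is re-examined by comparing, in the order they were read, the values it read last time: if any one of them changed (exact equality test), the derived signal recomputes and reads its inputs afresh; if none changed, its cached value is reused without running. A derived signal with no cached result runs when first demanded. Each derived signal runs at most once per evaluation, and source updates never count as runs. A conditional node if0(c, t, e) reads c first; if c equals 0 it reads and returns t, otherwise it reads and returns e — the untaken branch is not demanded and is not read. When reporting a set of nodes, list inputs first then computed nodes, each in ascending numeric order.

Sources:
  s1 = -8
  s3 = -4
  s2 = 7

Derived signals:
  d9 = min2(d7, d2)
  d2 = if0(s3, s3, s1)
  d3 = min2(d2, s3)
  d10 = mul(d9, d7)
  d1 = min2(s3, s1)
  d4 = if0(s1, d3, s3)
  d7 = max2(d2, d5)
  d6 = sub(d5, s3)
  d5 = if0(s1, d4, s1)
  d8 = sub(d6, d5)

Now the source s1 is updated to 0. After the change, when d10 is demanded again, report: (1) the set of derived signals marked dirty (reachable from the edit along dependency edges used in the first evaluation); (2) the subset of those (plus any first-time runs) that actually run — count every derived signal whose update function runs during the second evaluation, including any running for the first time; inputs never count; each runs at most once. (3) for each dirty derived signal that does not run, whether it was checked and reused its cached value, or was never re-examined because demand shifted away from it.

Marked dirty: d2, d5, d7, d9, d10.
Derived signals that run: d2, d3, d4, d5, d7, d9, d10 — 7 in total.
Every dirty derived signal ran.
Key observation: a condition flipped, so demand reaches new nodes — d3, d4 run for the first time.

First evaluation (everything demanded from the output):
  d2 = if0(s3=-4 -> else branch s1) = -8
  d5 = if0(s1=-8 -> else branch s1) = -8
  d7 = max2(-8, -8) = -8
  d9 = min2(-8, -8) = -8
  d10 = mul(-8, -8) = 64

Propagation after the edit:
  d2: runs — s1 -8->0; result 0.
  d3: demanded for the first time — runs, produces -4.
  d4: demanded for the first time — runs, produces -4.
  d5: runs — s1 -8->0; s1 -8->0; result -4.
  d7: runs — d2 -8->0; d5 -8->-4; result 0.
  d9: runs — d7 -8->0; d2 -8->0; result 0.
  d10: runs — d9 -8->0; d7 -8->0; result 0.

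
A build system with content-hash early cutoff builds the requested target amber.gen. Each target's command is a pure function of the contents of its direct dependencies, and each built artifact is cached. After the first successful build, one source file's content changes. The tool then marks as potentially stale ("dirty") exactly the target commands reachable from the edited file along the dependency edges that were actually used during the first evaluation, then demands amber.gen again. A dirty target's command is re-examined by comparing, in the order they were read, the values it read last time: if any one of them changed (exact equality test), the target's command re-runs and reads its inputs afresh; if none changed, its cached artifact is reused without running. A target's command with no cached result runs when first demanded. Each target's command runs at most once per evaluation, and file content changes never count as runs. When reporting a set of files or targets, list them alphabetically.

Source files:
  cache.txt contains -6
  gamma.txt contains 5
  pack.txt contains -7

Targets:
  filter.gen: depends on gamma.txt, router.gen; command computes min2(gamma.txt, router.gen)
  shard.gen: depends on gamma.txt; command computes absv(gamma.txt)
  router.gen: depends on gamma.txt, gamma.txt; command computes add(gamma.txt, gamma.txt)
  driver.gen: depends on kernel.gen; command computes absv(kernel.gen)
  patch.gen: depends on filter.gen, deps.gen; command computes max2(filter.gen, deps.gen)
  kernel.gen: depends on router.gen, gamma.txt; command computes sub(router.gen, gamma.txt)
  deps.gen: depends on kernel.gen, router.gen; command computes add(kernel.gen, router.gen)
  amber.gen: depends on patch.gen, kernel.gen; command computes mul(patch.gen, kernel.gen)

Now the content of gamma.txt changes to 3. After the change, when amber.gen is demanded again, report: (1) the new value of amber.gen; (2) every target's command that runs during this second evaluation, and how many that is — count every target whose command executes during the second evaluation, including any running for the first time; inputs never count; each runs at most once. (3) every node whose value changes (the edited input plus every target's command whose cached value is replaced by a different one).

First evaluation (everything demanded from the output):
  router.gen = add(5, 5) = 10
  filter.gen = min2(5, 10) = 5
  kernel.gen = sub(10, 5) = 5
  deps.gen = add(5, 10) = 15
  patch.gen = max2(5, 15) = 15
  amber.gen = mul(15, 5) = 75

Propagation after the edit:
  router.gen: runs — gamma.txt 5->3; gamma.txt 5->3; result 6.
  filter.gen: runs — gamma.txt 5->3; router.gen 10->6; result 3.
  kernel.gen: runs — router.gen 10->6; gamma.txt 5->3; result 3.
  deps.gen: runs — kernel.gen 5->3; router.gen 10->6; result 9.
  patch.gen: runs — filter.gen 5->3; deps.gen 15->9; result 9.
  amber.gen: runs — patch.gen 15->9; kernel.gen 5->3; result 27.

New value of amber.gen: 27.
Target commands that run: amber.gen, deps.gen, filter.gen, kernel.gen, patch.gen, router.gen — 6 in total.
Values that change: amber.gen, deps.gen, filter.gen, gamma.txt, kernel.gen, patch.gen, router.gen.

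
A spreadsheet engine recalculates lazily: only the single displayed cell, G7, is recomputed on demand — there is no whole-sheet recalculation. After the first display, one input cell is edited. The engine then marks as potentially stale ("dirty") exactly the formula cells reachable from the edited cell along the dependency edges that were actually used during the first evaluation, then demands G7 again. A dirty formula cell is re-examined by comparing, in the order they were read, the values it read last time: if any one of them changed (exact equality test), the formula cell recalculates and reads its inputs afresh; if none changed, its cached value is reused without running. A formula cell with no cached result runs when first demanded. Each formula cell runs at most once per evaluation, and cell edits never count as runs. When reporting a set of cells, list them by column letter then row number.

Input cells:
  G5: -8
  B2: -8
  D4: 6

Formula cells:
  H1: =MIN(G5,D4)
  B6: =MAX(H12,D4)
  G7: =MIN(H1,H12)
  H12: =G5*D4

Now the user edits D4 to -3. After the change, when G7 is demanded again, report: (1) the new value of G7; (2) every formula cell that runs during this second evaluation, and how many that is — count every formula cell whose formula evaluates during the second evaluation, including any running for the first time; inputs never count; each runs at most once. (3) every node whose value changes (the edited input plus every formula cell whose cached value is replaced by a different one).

New value of G7: -8.
Formula cells that run: G7, H1, H12 — 3 in total.
Values that change: D4, G7, H12.

First evaluation (everything demanded from the output):
  H1 = MIN(-8, 6) = -8
  H12 = -8 * 6 = -48
  G7 = MIN(-8, -48) = -48

Propagation after the edit:
  H1: runs — D4 6->-3; result -8 (same value as before).
  H12: runs — D4 6->-3; result 24.
  G7: runs — H12 -48->24; result -8.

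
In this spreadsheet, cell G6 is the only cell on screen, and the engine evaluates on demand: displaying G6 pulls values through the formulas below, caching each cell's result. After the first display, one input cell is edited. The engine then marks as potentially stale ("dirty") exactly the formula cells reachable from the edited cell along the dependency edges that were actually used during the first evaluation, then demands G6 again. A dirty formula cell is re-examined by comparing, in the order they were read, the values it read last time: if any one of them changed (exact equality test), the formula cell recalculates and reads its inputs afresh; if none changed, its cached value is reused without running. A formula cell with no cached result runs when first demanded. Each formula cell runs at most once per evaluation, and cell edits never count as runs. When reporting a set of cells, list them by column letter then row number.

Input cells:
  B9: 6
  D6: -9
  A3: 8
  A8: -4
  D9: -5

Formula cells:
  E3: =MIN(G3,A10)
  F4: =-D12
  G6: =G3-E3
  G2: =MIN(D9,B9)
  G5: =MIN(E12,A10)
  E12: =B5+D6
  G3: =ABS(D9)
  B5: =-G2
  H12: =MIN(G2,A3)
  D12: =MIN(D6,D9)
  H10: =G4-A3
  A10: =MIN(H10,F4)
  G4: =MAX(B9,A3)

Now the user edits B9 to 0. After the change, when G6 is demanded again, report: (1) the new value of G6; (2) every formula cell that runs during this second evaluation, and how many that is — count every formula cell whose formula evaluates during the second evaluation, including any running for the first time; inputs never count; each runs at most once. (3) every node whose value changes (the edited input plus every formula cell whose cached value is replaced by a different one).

G6 now evaluates to 5.
Run set: G4 (1 run).
Changed values: B9.
The important point: G4 recomputes to an identical value, and the output ends up unchanged.

Initial pass — values computed on the first demand:
  D12 = MIN(-9, -5) = -9
  F4 = -(-9) = 9
  G3 = ABS(-5) = 5
  G4 = MAX(6, 8) = 8
  H10 = 8 - 8 = 0
  A10 = MIN(0, 9) = 0
  E3 = MIN(5, 0) = 0
  G6 = 5 - 0 = 5

Second demand — change propagation:
  G4: re-runs because B9 6->0; new result 8 (unchanged).
  H10: re-examined; everything it read last time is the same (G4 unchanged, A3 unchanged) — cache 0 kept, no run.
  A10: re-examined; everything it read last time is the same (H10 unchanged, F4 unchanged) — cache 0 kept, no run.
  E3: re-examined; everything it read last time is the same (G3 unchanged, A10 unchanged) — cache 0 kept, no run.
  G6: re-examined; everything it read last time is the same (G3 unchanged, E3 unchanged) — cache 5 kept, no run.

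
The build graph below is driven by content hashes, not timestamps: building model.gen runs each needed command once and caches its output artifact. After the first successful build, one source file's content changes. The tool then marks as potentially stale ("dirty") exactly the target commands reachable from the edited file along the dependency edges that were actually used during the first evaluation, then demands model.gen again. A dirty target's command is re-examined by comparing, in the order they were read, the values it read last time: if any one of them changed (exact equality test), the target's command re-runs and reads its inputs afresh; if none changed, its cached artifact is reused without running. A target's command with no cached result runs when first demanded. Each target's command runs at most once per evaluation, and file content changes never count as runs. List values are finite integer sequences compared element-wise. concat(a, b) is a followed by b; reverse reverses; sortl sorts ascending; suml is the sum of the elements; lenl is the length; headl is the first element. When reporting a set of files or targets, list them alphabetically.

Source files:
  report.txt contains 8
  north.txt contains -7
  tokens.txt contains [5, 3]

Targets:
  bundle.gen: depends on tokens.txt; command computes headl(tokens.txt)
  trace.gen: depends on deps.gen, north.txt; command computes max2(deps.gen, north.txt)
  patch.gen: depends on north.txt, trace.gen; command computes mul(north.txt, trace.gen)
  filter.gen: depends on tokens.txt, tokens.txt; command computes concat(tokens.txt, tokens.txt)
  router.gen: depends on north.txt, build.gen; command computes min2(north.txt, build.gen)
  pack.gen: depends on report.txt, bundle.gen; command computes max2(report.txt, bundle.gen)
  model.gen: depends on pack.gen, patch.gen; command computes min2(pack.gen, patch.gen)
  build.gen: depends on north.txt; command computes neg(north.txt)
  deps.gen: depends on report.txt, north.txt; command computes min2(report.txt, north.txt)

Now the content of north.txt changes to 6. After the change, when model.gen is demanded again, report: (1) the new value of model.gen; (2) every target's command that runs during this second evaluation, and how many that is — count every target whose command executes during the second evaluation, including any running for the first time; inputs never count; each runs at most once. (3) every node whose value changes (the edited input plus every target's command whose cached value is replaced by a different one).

Initial pass — values computed on the first demand:
  bundle.gen = headl([5, 3]) = 5
  deps.gen = min2(8, -7) = -7
  pack.gen = max2(8, 5) = 8
  trace.gen = max2(-7, -7) = -7
  patch.gen = mul(-7, -7) = 49
  model.gen = min2(8, 49) = 8

Second demand — change propagation:
  deps.gen: re-runs because north.txt -7->6; new result 6.
  trace.gen: re-runs because deps.gen -7->6; north.txt -7->6; new result 6.
  patch.gen: re-runs because north.txt -7->6; trace.gen -7->6; new result 36.
  model.gen: re-runs because patch.gen 49->36; new result 8 (unchanged).

model.gen now evaluates to 8.
Run set: deps.gen, model.gen, patch.gen, trace.gen (4 run).
Changed values: deps.gen, north.txt, patch.gen, trace.gen.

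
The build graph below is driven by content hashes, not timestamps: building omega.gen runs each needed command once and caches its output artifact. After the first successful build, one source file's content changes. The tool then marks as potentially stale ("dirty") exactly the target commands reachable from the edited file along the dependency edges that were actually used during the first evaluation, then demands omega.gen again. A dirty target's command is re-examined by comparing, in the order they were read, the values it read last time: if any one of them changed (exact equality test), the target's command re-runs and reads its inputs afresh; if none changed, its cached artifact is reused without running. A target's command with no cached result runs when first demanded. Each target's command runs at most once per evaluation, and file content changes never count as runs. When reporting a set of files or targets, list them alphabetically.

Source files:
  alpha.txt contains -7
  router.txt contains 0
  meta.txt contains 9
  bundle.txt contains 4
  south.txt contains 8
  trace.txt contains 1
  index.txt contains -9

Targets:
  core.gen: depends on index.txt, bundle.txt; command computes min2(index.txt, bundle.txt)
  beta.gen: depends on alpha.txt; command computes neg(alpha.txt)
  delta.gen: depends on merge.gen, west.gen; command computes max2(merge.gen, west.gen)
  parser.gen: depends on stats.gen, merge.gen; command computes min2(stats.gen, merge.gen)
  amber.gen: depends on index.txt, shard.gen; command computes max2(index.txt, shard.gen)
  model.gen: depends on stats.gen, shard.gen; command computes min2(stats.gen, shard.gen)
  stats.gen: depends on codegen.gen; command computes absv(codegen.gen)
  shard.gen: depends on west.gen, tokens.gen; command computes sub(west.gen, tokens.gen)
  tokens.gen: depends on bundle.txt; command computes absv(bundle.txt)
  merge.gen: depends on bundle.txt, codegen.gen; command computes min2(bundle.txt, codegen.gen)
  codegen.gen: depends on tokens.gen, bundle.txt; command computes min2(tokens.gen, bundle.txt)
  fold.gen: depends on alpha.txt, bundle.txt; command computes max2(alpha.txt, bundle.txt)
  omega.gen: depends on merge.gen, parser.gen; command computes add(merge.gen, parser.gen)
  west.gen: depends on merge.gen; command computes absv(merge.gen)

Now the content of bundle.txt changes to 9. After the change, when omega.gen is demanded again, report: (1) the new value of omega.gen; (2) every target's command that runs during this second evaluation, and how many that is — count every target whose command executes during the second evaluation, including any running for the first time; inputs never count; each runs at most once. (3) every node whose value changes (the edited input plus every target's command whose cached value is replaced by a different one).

omega.gen now evaluates to 18.
Run set: codegen.gen, merge.gen, omega.gen, parser.gen, stats.gen, tokens.gen (6 run).
Changed values: bundle.txt, codegen.gen, merge.gen, omega.gen, parser.gen, stats.gen, tokens.gen.

Initial pass — values computed on the first demand:
  tokens.gen = absv(4) = 4
  codegen.gen = min2(4, 4) = 4
  merge.gen = min2(4, 4) = 4
  stats.gen = absv(4) = 4
  parser.gen = min2(4, 4) = 4
  omega.gen = add(4, 4) = 8

Second demand — change propagation:
  tokens.gen: re-runs because bundle.txt 4->9; new result 9.
  codegen.gen: re-runs because tokens.gen 4->9; bundle.txt 4->9; new result 9.
  merge.gen: re-runs because bundle.txt 4->9; codegen.gen 4->9; new result 9.
  stats.gen: re-runs because codegen.gen 4->9; new result 9.
  parser.gen: re-runs because stats.gen 4->9; merge.gen 4->9; new result 9.
  omega.gen: re-runs because merge.gen 4->9; parser.gen 4->9; new result 18.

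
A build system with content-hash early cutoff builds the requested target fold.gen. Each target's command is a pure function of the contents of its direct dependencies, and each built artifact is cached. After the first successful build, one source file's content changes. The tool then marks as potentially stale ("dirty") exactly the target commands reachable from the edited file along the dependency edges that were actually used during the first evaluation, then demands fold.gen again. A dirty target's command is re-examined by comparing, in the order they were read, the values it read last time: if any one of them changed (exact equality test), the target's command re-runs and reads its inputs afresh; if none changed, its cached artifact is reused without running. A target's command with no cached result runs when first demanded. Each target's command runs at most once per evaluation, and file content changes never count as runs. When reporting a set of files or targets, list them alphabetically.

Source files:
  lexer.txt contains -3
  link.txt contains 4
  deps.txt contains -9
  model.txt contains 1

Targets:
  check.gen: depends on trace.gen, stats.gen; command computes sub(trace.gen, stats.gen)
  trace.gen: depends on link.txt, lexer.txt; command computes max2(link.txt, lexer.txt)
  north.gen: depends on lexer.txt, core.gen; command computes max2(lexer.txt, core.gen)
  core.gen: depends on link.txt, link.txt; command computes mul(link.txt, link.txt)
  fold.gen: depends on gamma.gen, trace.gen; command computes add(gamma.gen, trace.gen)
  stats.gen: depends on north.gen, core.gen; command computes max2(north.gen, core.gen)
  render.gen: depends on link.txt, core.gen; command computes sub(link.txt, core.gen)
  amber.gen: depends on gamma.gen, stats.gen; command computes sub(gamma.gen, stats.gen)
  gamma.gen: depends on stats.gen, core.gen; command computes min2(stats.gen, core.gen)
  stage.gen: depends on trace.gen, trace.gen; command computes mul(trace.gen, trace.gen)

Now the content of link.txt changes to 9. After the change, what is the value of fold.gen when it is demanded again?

First evaluation (everything demanded from the output):
  core.gen = mul(4, 4) = 16
  north.gen = max2(-3, 16) = 16
  stats.gen = max2(16, 16) = 16
  gamma.gen = min2(16, 16) = 16
  trace.gen = max2(4, -3) = 4
  fold.gen = add(16, 4) = 20

Propagation after the edit:
  core.gen: runs — link.txt 4->9; link.txt 4->9; result 81.
  north.gen: runs — core.gen 16->81; result 81.
  stats.gen: runs — north.gen 16->81; core.gen 16->81; result 81.
  gamma.gen: runs — stats.gen 16->81; core.gen 16->81; result 81.
  trace.gen: runs — link.txt 4->9; result 9.
  fold.gen: runs — gamma.gen 16->81; trace.gen 4->9; result 90.

New value of fold.gen: 90.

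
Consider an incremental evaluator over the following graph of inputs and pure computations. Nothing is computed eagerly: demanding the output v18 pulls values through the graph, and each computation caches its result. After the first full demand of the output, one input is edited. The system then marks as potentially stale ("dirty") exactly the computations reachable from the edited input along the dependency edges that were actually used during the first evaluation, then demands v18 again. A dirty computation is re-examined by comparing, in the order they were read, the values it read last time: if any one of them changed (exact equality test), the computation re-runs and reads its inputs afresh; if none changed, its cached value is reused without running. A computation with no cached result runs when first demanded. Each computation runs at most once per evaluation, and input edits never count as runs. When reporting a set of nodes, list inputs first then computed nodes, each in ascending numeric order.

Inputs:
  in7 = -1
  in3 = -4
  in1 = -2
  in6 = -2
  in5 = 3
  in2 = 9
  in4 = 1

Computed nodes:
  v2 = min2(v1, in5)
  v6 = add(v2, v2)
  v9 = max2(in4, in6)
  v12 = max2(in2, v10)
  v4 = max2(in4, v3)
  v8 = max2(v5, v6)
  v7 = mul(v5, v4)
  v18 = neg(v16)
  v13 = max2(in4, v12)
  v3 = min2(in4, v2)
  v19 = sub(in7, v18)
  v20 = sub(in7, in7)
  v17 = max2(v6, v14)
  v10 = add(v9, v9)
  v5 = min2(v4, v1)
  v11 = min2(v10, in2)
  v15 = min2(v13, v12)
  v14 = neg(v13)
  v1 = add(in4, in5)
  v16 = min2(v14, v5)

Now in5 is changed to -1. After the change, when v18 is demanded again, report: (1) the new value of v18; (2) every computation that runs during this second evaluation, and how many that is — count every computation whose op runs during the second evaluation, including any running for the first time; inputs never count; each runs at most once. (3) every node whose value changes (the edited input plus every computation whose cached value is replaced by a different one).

Initial pass — values computed on the first demand:
  v1 = add(1, 3) = 4
  v2 = min2(4, 3) = 3
  v3 = min2(1, 3) = 1
  v4 = max2(1, 1) = 1
  v5 = min2(1, 4) = 1
  v9 = max2(1, -2) = 1
  v10 = add(1, 1) = 2
  v12 = max2(9, 2) = 9
  v13 = max2(1, 9) = 9
  v14 = neg(9) = -9
  v16 = min2(-9, 1) = -9
  v18 = neg(-9) = 9

Second demand — change propagation:
  v1: re-runs because in5 3->-1; new result 0.
  v2: re-runs because v1 4->0; in5 3->-1; new result -1.
  v3: re-runs because v2 3->-1; new result -1.
  v4: re-runs because v3 1->-1; new result 1 (unchanged).
  v5: re-runs because v1 4->0; new result 0.
  v16: re-runs because v5 1->0; new result -9 (unchanged).
  v18: re-examined; everything it read last time is the same (v16 unchanged) — cache 9 kept, no run.

The important point: at v18 every value read last time is unchanged, so the dirty flag clears without a run.

v18 now evaluates to 9.
Run set: v1, v2, v3, v4, v5, v16 (6 run).
Changed values: in5, v1, v2, v3, v5.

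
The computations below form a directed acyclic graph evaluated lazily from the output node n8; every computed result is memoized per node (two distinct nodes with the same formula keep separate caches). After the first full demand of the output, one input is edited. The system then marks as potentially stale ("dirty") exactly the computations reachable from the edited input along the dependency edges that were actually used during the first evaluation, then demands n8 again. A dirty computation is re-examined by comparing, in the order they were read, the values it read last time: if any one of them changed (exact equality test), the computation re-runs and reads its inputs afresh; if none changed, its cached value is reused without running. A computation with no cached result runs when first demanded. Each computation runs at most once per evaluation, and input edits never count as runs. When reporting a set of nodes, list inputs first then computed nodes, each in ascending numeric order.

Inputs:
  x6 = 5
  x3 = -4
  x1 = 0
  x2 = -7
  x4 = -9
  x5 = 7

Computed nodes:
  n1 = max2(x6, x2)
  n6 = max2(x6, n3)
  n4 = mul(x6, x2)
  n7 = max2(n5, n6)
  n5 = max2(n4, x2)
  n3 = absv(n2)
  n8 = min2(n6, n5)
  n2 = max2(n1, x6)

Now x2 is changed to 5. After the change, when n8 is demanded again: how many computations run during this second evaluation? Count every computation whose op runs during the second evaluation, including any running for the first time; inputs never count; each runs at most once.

4 computations run: n1, n4, n5, n8.
Note where the cutoff bites: n2 is checked, finds nothing changed, and keeps its cache.

First demand of the output computes:
  n1 = max2(5, -7) = 5
  n2 = max2(5, 5) = 5
  n3 = absv(5) = 5
  n4 = mul(5, -7) = -35
  n5 = max2(-35, -7) = -7
  n6 = max2(5, 5) = 5
  n8 = min2(5, -7) = -7

After the edit, cleaning proceeds:
  n1: a read changed (x2 -7->5) — executes, giving 5 — identical to its old value.
  n2: dirty, but its reads are unchanged (n1 unchanged, x6 unchanged); cached 5 stands.
  n3: dirty, but its reads are unchanged (n2 unchanged); cached 5 stands.
  n4: a read changed (x2 -7->5) — executes, giving 25.
  n5: a read changed (n4 -35->25; x2 -7->5) — executes, giving 25.
  n6: dirty, but its reads are unchanged (x6 unchanged, n3 unchanged); cached 5 stands.
  n8: a read changed (n5 -7->25) — executes, giving 5.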